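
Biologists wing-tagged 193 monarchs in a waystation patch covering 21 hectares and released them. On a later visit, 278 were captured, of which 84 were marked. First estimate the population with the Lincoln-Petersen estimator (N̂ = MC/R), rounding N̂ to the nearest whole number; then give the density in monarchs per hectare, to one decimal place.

density ≈ 30.4 monarchs per hectare

N̂ = 193·278/84 = 53654/84 ≈ 638.7 → 639
Density = N̂ / area = 639 / 21 ≈ 30.43 → 30.4 per hectare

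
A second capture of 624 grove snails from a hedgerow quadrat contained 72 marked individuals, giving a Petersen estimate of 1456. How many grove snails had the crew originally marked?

M = 168

From N = M·C/R: M = N·R / C = 1456·72 / 624 = 104832 / 624 = 168.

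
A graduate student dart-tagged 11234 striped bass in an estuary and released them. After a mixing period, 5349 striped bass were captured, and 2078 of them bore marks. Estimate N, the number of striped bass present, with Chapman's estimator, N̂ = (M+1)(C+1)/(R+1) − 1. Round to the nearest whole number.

N̂ = (11234+1)(5349+1)/(2078+1) − 1 = 11235·5350/2079 − 1
= 60107250/2079 − 1 ≈ 28911.6 − 1 ≈ 28910.6 → 28911

N ≈ 28,911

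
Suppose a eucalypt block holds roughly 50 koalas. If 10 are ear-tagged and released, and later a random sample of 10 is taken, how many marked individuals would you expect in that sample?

The marked fraction of the population is 10/50, so in a sample of 10 expect C·(M/N) marked.
E[R] = 10 × 10 / 50 = 100 / 50 = 2

expected recaptures = 2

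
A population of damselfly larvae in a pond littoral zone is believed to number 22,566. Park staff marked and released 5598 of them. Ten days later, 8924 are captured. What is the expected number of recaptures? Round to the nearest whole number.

expected recaptures ≈ 2214

Expected recaptures E[R] = M·C / N.
E[R] = 5598 × 8924 / 22566 = 49956552 / 22566 ≈ 2213.8 → 2214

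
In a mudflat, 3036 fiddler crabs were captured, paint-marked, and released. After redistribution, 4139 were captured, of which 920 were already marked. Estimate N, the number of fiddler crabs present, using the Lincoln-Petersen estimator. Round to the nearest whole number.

N = (3036 × 4139) / 920 = 12566004 / 920 ≈ 13658.7 → 13659

N ≈ 13,659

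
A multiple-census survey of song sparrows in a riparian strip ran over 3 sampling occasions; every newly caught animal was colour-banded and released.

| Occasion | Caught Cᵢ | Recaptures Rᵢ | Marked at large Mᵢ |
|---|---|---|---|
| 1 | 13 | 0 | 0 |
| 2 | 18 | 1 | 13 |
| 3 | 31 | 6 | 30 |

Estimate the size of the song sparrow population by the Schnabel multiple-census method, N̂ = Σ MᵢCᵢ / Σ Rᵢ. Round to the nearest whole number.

N ≈ 166

Σ MᵢCᵢ = 0·13 + 13·18 + 30·31 = 0 + 234 + 930 = 1164
Σ Rᵢ = 0 + 1 + 6 = 7
N̂ = 1164 / 7 ≈ 166.3 → 166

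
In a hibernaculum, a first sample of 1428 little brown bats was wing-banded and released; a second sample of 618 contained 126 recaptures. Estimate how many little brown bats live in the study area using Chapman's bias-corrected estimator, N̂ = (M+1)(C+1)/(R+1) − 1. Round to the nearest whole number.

N̂ = (1428+1)(618+1)/(126+1) − 1 = 1429·619/127 − 1
= 884551/127 − 1 ≈ 6965.0 − 1 ≈ 6964.0 → 6964

N ≈ 6964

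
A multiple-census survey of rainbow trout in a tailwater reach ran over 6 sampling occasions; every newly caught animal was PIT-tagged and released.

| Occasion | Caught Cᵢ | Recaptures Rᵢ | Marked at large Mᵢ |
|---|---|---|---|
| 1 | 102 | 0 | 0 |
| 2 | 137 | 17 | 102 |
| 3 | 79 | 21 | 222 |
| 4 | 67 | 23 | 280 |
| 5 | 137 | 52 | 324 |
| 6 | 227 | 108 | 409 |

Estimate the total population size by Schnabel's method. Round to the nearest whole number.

Σ MᵢCᵢ = 0·102 + 102·137 + 222·79 + 280·67 + 324·137 + 409·227 = 0 + 13974 + 17538 + 18760 + 44388 + 92843 = 187503
Σ Rᵢ = 0 + 17 + 21 + 23 + 52 + 108 = 221
N̂ = 187503 / 221 ≈ 848.4 → 848

N ≈ 848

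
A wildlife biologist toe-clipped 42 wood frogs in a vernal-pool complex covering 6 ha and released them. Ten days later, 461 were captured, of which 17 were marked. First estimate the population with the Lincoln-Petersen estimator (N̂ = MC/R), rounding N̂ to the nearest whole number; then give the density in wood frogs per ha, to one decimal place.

density ≈ 189.8 wood frogs per ha

N̂ = 42·461/17 = 19362/17 ≈ 1138.9 → 1139
Density = N̂ / area = 1139 / 6 ≈ 189.83 → 189.8 per ha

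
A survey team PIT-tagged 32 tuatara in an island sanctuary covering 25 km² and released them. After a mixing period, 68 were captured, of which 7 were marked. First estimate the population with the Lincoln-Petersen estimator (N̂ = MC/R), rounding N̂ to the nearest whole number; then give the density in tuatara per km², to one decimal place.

density ≈ 12.4 tuatara per km²

N̂ = 32·68/7 = 2176/7 ≈ 310.9 → 311
Density = N̂ / area = 311 / 25 ≈ 12.44 → 12.4 per km²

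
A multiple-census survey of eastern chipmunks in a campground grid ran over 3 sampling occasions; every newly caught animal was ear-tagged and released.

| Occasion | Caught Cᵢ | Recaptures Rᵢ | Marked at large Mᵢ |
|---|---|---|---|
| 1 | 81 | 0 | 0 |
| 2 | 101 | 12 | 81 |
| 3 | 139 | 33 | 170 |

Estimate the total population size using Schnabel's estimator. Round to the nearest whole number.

N ≈ 707

Σ MᵢCᵢ = 0·81 + 81·101 + 170·139 = 0 + 8181 + 23630 = 31811
Σ Rᵢ = 0 + 12 + 33 = 45
N̂ = 31811 / 45 ≈ 706.9 → 707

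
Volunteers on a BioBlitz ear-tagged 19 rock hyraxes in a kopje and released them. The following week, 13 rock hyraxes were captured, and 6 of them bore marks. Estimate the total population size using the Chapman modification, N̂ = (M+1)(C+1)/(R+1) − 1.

N̂ = (19+1)(13+1)/(6+1) − 1 = 20·14/7 − 1
= 280/7 − 1 = 40 − 1 = 39

N = 39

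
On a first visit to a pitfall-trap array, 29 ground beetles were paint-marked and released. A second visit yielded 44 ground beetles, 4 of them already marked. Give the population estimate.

N = 319

Lincoln-Petersen assumes M/N = R/C, so N = M·C / R.
N = (29 × 44) / 4 = 1276 / 4 = 319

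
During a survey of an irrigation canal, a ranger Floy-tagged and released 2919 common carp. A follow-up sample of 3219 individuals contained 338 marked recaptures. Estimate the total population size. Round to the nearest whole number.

N ≈ 27,800

Lincoln-Petersen assumes M/N = R/C, so N = M·C / R.
N = (2919 × 3219) / 338 = 9396261 / 338 ≈ 27799.6 → 27800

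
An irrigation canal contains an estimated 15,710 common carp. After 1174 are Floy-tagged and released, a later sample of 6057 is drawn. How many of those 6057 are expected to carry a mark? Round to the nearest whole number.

Expected recaptures E[R] = M·C / N.
E[R] = 1174 × 6057 / 15710 = 7110918 / 15710 ≈ 452.6 → 453

expected recaptures ≈ 453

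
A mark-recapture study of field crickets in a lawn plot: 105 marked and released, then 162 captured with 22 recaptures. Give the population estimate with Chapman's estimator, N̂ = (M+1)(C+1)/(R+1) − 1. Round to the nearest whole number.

N̂ = (105+1)(162+1)/(22+1) − 1 = 106·163/23 − 1
= 17278/23 − 1 ≈ 751.2 − 1 ≈ 750.2 → 750

N ≈ 750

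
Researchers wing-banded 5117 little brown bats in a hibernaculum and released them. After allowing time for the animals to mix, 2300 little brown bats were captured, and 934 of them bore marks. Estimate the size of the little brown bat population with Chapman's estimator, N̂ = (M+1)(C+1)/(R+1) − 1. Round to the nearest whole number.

N̂ = (5117+1)(2300+1)/(934+1) − 1 = 5118·2301/935 − 1
= 11776518/935 − 1 ≈ 12595.2 − 1 ≈ 12594.2 → 12594

N ≈ 12,594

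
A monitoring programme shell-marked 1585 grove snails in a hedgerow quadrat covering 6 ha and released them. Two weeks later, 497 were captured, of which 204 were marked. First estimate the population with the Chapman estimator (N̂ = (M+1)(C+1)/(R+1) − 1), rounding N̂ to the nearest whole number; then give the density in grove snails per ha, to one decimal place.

density ≈ 642.0 grove snails per ha

N̂ = 1586·498/205 − 1 = 789828/205 − 1 ≈ 3851.8 → 3852
Density = N̂ / area = 3852 / 6 = 642.0 per ha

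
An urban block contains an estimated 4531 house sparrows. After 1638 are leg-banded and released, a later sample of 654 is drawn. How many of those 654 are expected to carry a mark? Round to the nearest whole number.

The marked fraction of the population is 1638/4531, so in a sample of 654 expect C·(M/N) marked.
E[R] = 1638 × 654 / 4531 = 1071252 / 4531 ≈ 236.4 → 236

expected recaptures ≈ 236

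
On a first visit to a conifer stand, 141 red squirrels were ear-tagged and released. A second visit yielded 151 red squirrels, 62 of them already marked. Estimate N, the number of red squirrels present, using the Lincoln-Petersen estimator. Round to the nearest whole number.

N = (141 × 151) / 62 = 21291 / 62 ≈ 343.4 → 343

N ≈ 343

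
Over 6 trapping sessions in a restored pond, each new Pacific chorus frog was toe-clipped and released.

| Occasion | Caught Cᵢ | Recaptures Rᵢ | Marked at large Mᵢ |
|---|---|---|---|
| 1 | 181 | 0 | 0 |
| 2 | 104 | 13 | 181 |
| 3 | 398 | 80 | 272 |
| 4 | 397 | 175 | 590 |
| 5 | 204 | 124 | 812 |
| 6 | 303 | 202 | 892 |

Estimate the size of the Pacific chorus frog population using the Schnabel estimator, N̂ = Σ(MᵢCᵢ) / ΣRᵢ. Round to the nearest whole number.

Σ MᵢCᵢ = 0·181 + 181·104 + 272·398 + 590·397 + 812·204 + 892·303 = 0 + 18824 + 108256 + 234230 + 165648 + 270276 = 797234
Σ Rᵢ = 0 + 13 + 80 + 175 + 124 + 202 = 594
N̂ = 797234 / 594 ≈ 1342.1 → 1342

N ≈ 1342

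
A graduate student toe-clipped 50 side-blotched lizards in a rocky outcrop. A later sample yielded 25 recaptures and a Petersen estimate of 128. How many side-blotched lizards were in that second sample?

From N = M·C/R: C = N·R / M = 128·25 / 50 = 3200 / 50 = 64.

C = 64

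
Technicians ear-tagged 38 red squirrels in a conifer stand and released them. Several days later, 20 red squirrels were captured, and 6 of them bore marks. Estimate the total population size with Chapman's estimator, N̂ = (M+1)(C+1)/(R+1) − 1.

N̂ = (38+1)(20+1)/(6+1) − 1 = 39·21/7 − 1
= 819/7 − 1 = 117 − 1 = 116

N = 116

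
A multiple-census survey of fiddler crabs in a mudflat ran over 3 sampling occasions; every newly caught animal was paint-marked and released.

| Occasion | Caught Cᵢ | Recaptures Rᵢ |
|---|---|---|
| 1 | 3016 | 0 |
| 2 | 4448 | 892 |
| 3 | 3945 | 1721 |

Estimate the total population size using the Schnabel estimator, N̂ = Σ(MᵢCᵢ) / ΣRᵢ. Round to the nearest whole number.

Marked at large before each occasion: Mᵢ = Σⱼ<ᵢ (Cⱼ − Rⱼ) → M1=0, M2=3016, M3=6572
Σ MᵢCᵢ = 0·3016 + 3016·4448 + 6572·3945 = 0 + 13415168 + 25926540 = 39341708
Σ Rᵢ = 0 + 892 + 1721 = 2613
N̂ = 39341708 / 2613 ≈ 15056.1 → 15056

N ≈ 15,056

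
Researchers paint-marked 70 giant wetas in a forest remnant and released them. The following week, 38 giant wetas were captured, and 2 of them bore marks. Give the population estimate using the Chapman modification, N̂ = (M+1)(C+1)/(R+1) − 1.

N = 922

N̂ = (70+1)(38+1)/(2+1) − 1 = 71·39/3 − 1
= 2769/3 − 1 = 923 − 1 = 922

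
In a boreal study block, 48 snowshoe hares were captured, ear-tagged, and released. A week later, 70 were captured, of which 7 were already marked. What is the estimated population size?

N = (48 × 70) / 7 = 3360 / 7 = 480

N = 480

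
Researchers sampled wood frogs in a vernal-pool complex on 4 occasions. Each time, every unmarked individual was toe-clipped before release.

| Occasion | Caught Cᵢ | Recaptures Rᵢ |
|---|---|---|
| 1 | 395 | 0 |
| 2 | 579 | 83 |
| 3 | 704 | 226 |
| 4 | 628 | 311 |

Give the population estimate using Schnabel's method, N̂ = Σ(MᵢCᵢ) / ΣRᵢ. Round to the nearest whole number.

N ≈ 2767

Marked at large before each occasion: Mᵢ = Σⱼ<ᵢ (Cⱼ − Rⱼ) → M1=0, M2=395, M3=891, M4=1369
Σ MᵢCᵢ = 0·395 + 395·579 + 891·704 + 1369·628 = 0 + 228705 + 627264 + 859732 = 1715701
Σ Rᵢ = 0 + 83 + 226 + 311 = 620
N̂ = 1715701 / 620 ≈ 2767.3 → 2767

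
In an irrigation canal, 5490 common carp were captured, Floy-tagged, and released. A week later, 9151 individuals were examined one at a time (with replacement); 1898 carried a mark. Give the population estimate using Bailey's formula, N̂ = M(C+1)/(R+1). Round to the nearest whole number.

N̂ = 5490·(9151+1)/(1898+1) = 5490·9152/1899 = 50244480/1899 ≈ 26458.4 → 26458

N ≈ 26,458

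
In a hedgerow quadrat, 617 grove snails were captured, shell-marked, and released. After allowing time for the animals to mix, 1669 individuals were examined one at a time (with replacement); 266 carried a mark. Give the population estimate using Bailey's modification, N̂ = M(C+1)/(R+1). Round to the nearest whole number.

N ≈ 3859

N̂ = 617·(1669+1)/(266+1) = 617·1670/267 = 1030390/267 ≈ 3859.1 → 3859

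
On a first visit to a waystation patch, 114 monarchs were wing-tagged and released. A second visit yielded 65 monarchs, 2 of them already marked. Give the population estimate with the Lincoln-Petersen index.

The marked fraction in the recapture sample should equal the marked fraction in the population: 2/65 = 114/N.
N = (114 × 65) / 2 = 7410 / 2 = 3705

N = 3705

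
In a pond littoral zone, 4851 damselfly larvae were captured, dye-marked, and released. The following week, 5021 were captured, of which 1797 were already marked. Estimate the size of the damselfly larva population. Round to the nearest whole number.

N ≈ 13,554

The marked fraction in the recapture sample should equal the marked fraction in the population: 1797/5021 = 4851/N.
N = (4851 × 5021) / 1797 = 24356871 / 1797 ≈ 13554.2 → 13554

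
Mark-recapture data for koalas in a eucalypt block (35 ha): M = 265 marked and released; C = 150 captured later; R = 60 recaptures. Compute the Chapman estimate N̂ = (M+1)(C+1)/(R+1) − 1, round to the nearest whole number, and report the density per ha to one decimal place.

N̂ = 266·151/61 − 1 = 40166/61 − 1 ≈ 657.46 → 657
Density = N̂ / area = 657 / 35 ≈ 18.77 → 18.8 per ha

density ≈ 18.8 koalas per ha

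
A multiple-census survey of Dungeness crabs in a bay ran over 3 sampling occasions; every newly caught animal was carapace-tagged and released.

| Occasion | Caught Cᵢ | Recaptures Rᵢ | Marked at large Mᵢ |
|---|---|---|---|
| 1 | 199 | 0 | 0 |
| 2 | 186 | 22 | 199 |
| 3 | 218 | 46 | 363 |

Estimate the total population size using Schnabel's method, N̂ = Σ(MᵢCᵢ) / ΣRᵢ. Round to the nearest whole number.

N ≈ 1708

Σ MᵢCᵢ = 0·199 + 199·186 + 363·218 = 0 + 37014 + 79134 = 116148
Σ Rᵢ = 0 + 22 + 46 = 68
N̂ = 116148 / 68 ≈ 1708.1 → 1708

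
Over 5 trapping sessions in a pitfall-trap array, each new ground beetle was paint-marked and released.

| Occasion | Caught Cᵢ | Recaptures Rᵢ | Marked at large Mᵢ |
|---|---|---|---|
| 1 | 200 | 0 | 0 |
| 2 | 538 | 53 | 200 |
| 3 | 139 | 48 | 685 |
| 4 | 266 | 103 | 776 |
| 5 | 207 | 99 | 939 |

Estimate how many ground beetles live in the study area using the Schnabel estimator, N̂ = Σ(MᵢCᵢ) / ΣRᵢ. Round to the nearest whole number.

N ≈ 1992

Σ MᵢCᵢ = 0·200 + 200·538 + 685·139 + 776·266 + 939·207 = 0 + 107600 + 95215 + 206416 + 194373 = 603604
Σ Rᵢ = 0 + 53 + 48 + 103 + 99 = 303
N̂ = 603604 / 303 ≈ 1992.1 → 1992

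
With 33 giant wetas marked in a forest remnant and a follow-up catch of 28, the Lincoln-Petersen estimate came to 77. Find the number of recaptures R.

R = 12

From N = M·C/R: R = M·C / N = 33·28 / 77 = 924 / 77 = 12.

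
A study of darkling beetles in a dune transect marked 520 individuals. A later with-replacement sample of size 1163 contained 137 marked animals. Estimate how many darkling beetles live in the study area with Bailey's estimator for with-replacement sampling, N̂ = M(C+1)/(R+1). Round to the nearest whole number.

N̂ = 520·(1163+1)/(137+1) = 520·1164/138 = 605280/138 ≈ 4386.1 → 4386

N ≈ 4386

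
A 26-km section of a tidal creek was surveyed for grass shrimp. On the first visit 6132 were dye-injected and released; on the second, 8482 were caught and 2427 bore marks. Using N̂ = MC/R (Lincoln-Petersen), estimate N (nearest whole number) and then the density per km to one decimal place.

N̂ = 6132·8482/2427 = 52011624/2427 ≈ 21430.4 → 21430
Density = N̂ / area = 21430 / 26 ≈ 824.23 → 824.2 per km

density ≈ 824.2 grass shrimp per km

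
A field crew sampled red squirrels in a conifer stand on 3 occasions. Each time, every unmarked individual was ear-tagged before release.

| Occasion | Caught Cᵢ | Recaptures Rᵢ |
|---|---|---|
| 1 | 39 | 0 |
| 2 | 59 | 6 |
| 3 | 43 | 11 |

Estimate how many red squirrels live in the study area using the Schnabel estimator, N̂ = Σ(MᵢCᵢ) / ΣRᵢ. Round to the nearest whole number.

N ≈ 368

Marked at large before each occasion: Mᵢ = Σⱼ<ᵢ (Cⱼ − Rⱼ) → M1=0, M2=39, M3=92
Σ MᵢCᵢ = 0·39 + 39·59 + 92·43 = 0 + 2301 + 3956 = 6257
Σ Rᵢ = 0 + 6 + 11 = 17
N̂ = 6257 / 17 ≈ 368.1 → 368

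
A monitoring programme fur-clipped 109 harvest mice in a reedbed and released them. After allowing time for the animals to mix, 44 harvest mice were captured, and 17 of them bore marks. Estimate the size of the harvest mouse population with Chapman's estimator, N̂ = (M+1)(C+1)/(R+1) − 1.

N = 274

N̂ = (109+1)(44+1)/(17+1) − 1 = 110·45/18 − 1
= 4950/18 − 1 = 275 − 1 = 274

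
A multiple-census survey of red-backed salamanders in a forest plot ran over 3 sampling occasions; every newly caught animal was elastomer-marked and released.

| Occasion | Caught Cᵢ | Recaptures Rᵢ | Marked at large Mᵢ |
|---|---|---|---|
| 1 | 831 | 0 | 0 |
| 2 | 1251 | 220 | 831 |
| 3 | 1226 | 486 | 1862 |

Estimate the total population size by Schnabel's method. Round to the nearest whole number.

N ≈ 4706

Σ MᵢCᵢ = 0·831 + 831·1251 + 1862·1226 = 0 + 1039581 + 2282812 = 3322393
Σ Rᵢ = 0 + 220 + 486 = 706
N̂ = 3322393 / 706 ≈ 4705.9 → 4706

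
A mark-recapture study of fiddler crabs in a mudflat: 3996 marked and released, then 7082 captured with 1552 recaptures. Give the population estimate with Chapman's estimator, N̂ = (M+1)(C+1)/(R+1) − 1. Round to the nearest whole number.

N ≈ 18,229

N̂ = (3996+1)(7082+1)/(1552+1) − 1 = 3997·7083/1553 − 1
= 28310751/1553 − 1 ≈ 18229.7 − 1 ≈ 18228.7 → 18229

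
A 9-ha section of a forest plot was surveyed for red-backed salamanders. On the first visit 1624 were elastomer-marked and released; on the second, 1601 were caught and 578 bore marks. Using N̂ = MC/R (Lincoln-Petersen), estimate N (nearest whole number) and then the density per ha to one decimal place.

density ≈ 499.8 red-backed salamanders per ha

N̂ = 1624·1601/578 = 2600024/578 ≈ 4498.3 → 4498
Density = N̂ / area = 4498 / 9 ≈ 499.78 → 499.8 per ha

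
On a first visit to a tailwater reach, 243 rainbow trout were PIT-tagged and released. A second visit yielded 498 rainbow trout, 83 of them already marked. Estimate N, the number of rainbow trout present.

N = (243 × 498) / 83 = 121014 / 83 = 1458

N = 1458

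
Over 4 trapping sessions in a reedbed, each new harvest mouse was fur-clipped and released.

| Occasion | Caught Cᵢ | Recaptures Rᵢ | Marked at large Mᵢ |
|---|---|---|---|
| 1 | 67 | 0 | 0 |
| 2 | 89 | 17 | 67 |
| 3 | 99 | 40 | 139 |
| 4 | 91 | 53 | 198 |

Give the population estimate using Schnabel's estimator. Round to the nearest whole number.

Σ MᵢCᵢ = 0·67 + 67·89 + 139·99 + 198·91 = 0 + 5963 + 13761 + 18018 = 37742
Σ Rᵢ = 0 + 17 + 40 + 53 = 110
N̂ = 37742 / 110 ≈ 343.1 → 343

N ≈ 343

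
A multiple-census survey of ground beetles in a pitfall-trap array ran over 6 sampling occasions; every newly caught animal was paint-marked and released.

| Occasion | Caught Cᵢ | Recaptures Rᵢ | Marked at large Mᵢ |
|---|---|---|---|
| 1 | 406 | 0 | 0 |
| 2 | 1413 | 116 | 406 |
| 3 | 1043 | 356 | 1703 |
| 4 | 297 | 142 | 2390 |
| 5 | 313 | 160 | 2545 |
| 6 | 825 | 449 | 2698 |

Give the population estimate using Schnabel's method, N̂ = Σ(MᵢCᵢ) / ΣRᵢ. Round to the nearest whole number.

N ≈ 4973

Σ MᵢCᵢ = 0·406 + 406·1413 + 1703·1043 + 2390·297 + 2545·313 + 2698·825 = 0 + 573678 + 1776229 + 709830 + 796585 + 2225850 = 6082172
Σ Rᵢ = 0 + 116 + 356 + 142 + 160 + 449 = 1223
N̂ = 6082172 / 1223 ≈ 4973.2 → 4973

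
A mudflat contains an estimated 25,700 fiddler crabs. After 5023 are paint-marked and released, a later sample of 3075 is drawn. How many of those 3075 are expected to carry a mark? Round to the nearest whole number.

expected recaptures ≈ 601

The marked fraction of the population is 5023/25700, so in a sample of 3075 expect C·(M/N) marked.
E[R] = 5023 × 3075 / 25700 = 15445725 / 25700 ≈ 601.0 → 601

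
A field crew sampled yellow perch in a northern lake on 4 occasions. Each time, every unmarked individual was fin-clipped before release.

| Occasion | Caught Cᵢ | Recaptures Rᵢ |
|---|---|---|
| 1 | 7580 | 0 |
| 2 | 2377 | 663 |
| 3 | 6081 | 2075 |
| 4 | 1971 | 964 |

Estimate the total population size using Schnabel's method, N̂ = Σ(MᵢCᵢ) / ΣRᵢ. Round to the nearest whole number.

Marked at large before each occasion: Mᵢ = Σⱼ<ᵢ (Cⱼ − Rⱼ) → M1=0, M2=7580, M3=9294, M4=13300
Σ MᵢCᵢ = 0·7580 + 7580·2377 + 9294·6081 + 13300·1971 = 0 + 18017660 + 56516814 + 26214300 = 100748774
Σ Rᵢ = 0 + 663 + 2075 + 964 = 3702
N̂ = 100748774 / 3702 ≈ 27214.7 → 27215

N ≈ 27,215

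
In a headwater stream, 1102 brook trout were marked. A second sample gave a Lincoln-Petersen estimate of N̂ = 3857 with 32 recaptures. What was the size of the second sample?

From N = M·C/R: C = N·R / M = 3857·32 / 1102 = 123424 / 1102 = 112.

C = 112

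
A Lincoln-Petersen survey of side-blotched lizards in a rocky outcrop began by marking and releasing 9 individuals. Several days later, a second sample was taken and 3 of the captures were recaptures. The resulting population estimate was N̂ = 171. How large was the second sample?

From N = M·C/R: C = N·R / M = 171·3 / 9 = 513 / 9 = 57.

C = 57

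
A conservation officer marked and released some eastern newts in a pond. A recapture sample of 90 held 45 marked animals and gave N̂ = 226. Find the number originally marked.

M = 113

From N = M·C/R: M = N·R / C = 226·45 / 90 = 10170 / 90 = 113.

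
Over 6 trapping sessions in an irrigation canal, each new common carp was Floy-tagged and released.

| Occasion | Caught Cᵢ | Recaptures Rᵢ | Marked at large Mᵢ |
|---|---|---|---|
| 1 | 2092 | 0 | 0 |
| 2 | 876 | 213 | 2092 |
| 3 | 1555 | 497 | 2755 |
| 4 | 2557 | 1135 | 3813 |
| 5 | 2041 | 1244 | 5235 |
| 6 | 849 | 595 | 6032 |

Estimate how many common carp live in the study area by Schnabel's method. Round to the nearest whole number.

Σ MᵢCᵢ = 0·2092 + 2092·876 + 2755·1555 + 3813·2557 + 5235·2041 + 6032·849 = 0 + 1832592 + 4284025 + 9749841 + 10684635 + 5121168 = 31672261
Σ Rᵢ = 0 + 213 + 497 + 1135 + 1244 + 595 = 3684
N̂ = 31672261 / 3684 ≈ 8597.2 → 8597

N ≈ 8597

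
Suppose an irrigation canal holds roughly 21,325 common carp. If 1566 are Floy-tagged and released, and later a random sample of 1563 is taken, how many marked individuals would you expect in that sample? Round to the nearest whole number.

expected recaptures ≈ 115

Expected recaptures E[R] = M·C / N.
E[R] = 1566 × 1563 / 21325 = 2447658 / 21325 ≈ 114.8 → 115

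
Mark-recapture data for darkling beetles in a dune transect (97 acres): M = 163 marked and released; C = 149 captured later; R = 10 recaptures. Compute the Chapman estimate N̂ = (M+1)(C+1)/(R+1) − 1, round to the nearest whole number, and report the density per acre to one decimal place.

density ≈ 23.0 darkling beetles per acre

N̂ = 164·150/11 − 1 = 24600/11 − 1 ≈ 2235.4 → 2235
Density = N̂ / area = 2235 / 97 ≈ 23.04 → 23.0 per acre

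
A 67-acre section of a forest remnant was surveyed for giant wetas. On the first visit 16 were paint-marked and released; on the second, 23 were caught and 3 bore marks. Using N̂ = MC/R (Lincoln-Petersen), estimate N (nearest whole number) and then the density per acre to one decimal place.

N̂ = 16·23/3 = 368/3 ≈ 122.7 → 123
Density = N̂ / area = 123 / 67 ≈ 1.84 → 1.8 per acre

density ≈ 1.8 giant wetas per acre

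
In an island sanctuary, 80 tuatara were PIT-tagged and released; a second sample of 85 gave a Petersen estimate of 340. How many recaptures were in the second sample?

From N = M·C/R: R = M·C / N = 80·85 / 340 = 6800 / 340 = 20.

R = 20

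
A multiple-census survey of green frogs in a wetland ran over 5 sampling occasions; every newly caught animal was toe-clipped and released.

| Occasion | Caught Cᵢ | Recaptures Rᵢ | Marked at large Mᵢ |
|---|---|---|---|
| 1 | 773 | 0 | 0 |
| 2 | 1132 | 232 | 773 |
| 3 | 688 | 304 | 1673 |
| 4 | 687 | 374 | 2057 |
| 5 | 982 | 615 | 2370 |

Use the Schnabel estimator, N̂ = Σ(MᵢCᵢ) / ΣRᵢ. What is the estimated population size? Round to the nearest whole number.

N ≈ 3781

Σ MᵢCᵢ = 0·773 + 773·1132 + 1673·688 + 2057·687 + 2370·982 = 0 + 875036 + 1151024 + 1413159 + 2327340 = 5766559
Σ Rᵢ = 0 + 232 + 304 + 374 + 615 = 1525
N̂ = 5766559 / 1525 ≈ 3781.4 → 3781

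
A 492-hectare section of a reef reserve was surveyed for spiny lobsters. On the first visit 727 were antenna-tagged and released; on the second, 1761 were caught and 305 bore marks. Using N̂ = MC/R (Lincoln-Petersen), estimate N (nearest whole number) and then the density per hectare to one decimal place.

N̂ = 727·1761/305 = 1280247/305 ≈ 4197.5 → 4198
Density = N̂ / area = 4198 / 492 ≈ 8.53 → 8.5 per hectare

density ≈ 8.5 spiny lobsters per hectare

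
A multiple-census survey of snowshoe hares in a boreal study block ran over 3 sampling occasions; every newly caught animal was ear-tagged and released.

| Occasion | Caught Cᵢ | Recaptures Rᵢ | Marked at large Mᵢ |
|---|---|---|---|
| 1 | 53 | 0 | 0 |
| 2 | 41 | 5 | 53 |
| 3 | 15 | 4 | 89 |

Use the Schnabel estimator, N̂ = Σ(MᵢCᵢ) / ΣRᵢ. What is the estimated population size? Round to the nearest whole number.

N ≈ 390

Σ MᵢCᵢ = 0·53 + 53·41 + 89·15 = 0 + 2173 + 1335 = 3508
Σ Rᵢ = 0 + 5 + 4 = 9
N̂ = 3508 / 9 ≈ 389.8 → 390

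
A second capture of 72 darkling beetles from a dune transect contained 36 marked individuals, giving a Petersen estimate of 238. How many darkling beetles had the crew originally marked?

M = 119

From N = M·C/R: M = N·R / C = 238·36 / 72 = 8568 / 72 = 119.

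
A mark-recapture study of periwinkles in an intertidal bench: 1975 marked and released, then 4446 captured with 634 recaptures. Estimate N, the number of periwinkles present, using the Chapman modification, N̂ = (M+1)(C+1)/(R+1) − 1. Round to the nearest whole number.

N̂ = (1975+1)(4446+1)/(634+1) − 1 = 1976·4447/635 − 1
= 8787272/635 − 1 ≈ 13838.2 − 1 ≈ 13837.2 → 13837

N ≈ 13,837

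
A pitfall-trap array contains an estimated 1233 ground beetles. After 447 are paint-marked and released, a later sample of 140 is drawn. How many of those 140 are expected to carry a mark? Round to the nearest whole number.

Expected recaptures E[R] = M·C / N.
E[R] = 447 × 140 / 1233 = 62580 / 1233 ≈ 50.8 → 51

expected recaptures ≈ 51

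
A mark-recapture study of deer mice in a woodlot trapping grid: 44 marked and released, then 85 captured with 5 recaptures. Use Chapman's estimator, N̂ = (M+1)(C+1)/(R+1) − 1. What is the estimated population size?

N̂ = (44+1)(85+1)/(5+1) − 1 = 45·86/6 − 1
= 3870/6 − 1 = 645 − 1 = 644

N = 644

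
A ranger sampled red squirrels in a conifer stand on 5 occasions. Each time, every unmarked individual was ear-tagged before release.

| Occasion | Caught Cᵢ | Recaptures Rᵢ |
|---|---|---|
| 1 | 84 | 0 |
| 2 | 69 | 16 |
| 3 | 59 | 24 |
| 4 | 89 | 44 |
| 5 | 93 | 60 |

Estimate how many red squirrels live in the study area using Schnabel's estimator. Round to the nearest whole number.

N ≈ 343

Marked at large before each occasion: Mᵢ = Σⱼ<ᵢ (Cⱼ − Rⱼ) → M1=0, M2=84, M3=137, M4=172, M5=217
Σ MᵢCᵢ = 0·84 + 84·69 + 137·59 + 172·89 + 217·93 = 0 + 5796 + 8083 + 15308 + 20181 = 49368
Σ Rᵢ = 0 + 16 + 24 + 44 + 60 = 144
N̂ = 49368 / 144 ≈ 342.8 → 343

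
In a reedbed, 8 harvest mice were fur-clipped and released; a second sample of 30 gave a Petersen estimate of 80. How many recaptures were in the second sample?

R = 3

From N = M·C/R: R = M·C / N = 8·30 / 80 = 240 / 80 = 3.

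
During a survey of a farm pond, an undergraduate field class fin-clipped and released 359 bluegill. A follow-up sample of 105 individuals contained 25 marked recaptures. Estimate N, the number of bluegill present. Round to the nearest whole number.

Lincoln-Petersen assumes M/N = R/C, so N = M·C / R.
N = (359 × 105) / 25 = 37695 / 25 ≈ 1507.8 → 1508

N ≈ 1508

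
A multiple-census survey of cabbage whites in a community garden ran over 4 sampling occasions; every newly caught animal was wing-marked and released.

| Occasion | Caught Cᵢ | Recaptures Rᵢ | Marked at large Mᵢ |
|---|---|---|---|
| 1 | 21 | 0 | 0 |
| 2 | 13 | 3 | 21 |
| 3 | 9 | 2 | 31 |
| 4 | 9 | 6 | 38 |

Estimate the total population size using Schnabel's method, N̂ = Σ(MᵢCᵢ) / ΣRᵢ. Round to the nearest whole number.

Σ MᵢCᵢ = 0·21 + 21·13 + 31·9 + 38·9 = 0 + 273 + 279 + 342 = 894
Σ Rᵢ = 0 + 3 + 2 + 6 = 11
N̂ = 894 / 11 ≈ 81.3 → 81

N ≈ 81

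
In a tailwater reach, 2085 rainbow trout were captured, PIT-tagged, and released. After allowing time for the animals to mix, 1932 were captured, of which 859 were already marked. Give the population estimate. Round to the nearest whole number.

The marked fraction in the recapture sample should equal the marked fraction in the population: 859/1932 = 2085/N.
N = (2085 × 1932) / 859 = 4028220 / 859 ≈ 4689.4 → 4689

N ≈ 4689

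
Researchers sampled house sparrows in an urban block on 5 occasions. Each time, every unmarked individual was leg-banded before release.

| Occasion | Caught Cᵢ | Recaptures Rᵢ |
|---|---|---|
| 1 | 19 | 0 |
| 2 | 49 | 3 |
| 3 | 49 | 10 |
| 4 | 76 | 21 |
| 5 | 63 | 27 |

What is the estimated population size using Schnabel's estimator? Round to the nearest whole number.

N ≈ 361

Marked at large before each occasion: Mᵢ = Σⱼ<ᵢ (Cⱼ − Rⱼ) → M1=0, M2=19, M3=65, M4=104, M5=159
Σ MᵢCᵢ = 0·19 + 19·49 + 65·49 + 104·76 + 159·63 = 0 + 931 + 3185 + 7904 + 10017 = 22037
Σ Rᵢ = 0 + 3 + 10 + 21 + 27 = 61
N̂ = 22037 / 61 ≈ 361.3 → 361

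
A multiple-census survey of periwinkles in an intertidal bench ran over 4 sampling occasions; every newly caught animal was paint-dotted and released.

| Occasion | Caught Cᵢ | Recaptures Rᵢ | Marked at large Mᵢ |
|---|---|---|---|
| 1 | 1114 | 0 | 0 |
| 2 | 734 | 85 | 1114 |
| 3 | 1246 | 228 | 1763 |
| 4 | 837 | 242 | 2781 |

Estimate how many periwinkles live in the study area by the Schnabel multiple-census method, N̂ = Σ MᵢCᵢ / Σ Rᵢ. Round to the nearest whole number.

N ≈ 9625

Σ MᵢCᵢ = 0·1114 + 1114·734 + 1763·1246 + 2781·837 = 0 + 817676 + 2196698 + 2327697 = 5342071
Σ Rᵢ = 0 + 85 + 228 + 242 = 555
N̂ = 5342071 / 555 ≈ 9625.4 → 9625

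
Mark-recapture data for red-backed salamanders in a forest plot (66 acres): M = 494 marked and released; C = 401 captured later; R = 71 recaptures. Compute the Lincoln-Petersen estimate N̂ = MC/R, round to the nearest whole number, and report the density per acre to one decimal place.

density ≈ 42.3 red-backed salamanders per acre

N̂ = 494·401/71 = 198094/71 ≈ 2790.1 → 2790
Density = N̂ / area = 2790 / 66 ≈ 42.27 → 42.3 per acre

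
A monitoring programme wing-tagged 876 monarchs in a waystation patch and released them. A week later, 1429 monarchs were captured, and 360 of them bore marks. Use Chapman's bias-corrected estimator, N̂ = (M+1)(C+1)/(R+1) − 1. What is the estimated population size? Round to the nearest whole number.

N ≈ 3473

N̂ = (876+1)(1429+1)/(360+1) − 1 = 877·1430/361 − 1
= 1254110/361 − 1 ≈ 3474.0 − 1 ≈ 3473.0 → 3473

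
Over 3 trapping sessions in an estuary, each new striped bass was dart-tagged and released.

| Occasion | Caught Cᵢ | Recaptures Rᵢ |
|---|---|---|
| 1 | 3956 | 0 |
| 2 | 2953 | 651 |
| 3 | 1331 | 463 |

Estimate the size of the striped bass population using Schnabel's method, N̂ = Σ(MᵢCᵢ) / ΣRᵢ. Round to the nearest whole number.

Marked at large before each occasion: Mᵢ = Σⱼ<ᵢ (Cⱼ − Rⱼ) → M1=0, M2=3956, M3=6258
Σ MᵢCᵢ = 0·3956 + 3956·2953 + 6258·1331 = 0 + 11682068 + 8329398 = 20011466
Σ Rᵢ = 0 + 651 + 463 = 1114
N̂ = 20011466 / 1114 ≈ 17963.6 → 17964

N ≈ 17,964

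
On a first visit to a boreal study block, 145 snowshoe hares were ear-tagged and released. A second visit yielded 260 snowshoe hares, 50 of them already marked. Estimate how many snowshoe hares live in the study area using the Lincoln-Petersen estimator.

N = 754

If marked individuals mix randomly, R/C ≈ M/N, giving N ≈ M·C/R.
N = (145 × 260) / 50 = 37700 / 50 = 754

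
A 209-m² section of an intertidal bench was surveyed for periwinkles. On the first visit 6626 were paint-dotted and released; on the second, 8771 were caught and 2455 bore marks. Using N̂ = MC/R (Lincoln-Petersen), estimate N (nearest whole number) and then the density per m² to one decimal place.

N̂ = 6626·8771/2455 = 58116646/2455 ≈ 23672.8 → 23673
Density = N̂ / area = 23673 / 209 ≈ 113.27 → 113.3 per m²

density ≈ 113.3 periwinkles per m²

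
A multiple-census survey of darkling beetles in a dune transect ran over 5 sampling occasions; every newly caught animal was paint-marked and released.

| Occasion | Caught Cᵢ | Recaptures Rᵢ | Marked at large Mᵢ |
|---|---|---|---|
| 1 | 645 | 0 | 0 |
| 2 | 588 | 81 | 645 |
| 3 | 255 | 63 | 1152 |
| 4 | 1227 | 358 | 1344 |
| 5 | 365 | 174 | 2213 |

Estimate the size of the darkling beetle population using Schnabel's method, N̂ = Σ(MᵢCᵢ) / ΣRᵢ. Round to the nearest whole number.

N ≈ 4630

Σ MᵢCᵢ = 0·645 + 645·588 + 1152·255 + 1344·1227 + 2213·365 = 0 + 379260 + 293760 + 1649088 + 807745 = 3129853
Σ Rᵢ = 0 + 81 + 63 + 358 + 174 = 676
N̂ = 3129853 / 676 ≈ 4630.0 → 4630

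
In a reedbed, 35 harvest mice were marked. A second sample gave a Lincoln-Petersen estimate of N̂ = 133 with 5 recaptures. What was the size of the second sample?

From N = M·C/R: C = N·R / M = 133·5 / 35 = 665 / 35 = 19.

C = 19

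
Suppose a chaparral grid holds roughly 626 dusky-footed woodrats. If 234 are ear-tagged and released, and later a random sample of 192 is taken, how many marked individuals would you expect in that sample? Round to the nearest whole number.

expected recaptures ≈ 72

Expected recaptures E[R] = M·C / N.
E[R] = 234 × 192 / 626 = 44928 / 626 ≈ 71.8 → 72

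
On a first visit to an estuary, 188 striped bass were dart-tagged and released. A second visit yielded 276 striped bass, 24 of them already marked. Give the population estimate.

N = 2162

N = (188 × 276) / 24 = 51888 / 24 = 2162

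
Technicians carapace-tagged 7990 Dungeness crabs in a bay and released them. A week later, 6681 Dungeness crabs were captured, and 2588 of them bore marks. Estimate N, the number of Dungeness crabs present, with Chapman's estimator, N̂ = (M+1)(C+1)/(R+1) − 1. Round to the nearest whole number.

N ≈ 20,623

N̂ = (7990+1)(6681+1)/(2588+1) − 1 = 7991·6682/2589 − 1
= 53395862/2589 − 1 ≈ 20624.1 − 1 ≈ 20623.1 → 20623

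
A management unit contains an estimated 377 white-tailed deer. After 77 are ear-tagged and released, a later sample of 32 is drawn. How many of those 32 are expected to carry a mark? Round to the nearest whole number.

The marked fraction of the population is 77/377, so in a sample of 32 expect C·(M/N) marked.
E[R] = 77 × 32 / 377 = 2464 / 377 ≈ 6.5 → 7

expected recaptures ≈ 7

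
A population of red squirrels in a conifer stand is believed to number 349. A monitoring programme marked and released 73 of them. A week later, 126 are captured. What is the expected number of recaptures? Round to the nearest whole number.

expected recaptures ≈ 26

Expected recaptures E[R] = M·C / N.
E[R] = 73 × 126 / 349 = 9198 / 349 ≈ 26.4 → 26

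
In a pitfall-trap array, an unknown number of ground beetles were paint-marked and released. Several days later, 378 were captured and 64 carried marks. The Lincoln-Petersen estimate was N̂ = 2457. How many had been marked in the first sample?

M = 416

From N = M·C/R: M = N·R / C = 2457·64 / 378 = 157248 / 378 = 416.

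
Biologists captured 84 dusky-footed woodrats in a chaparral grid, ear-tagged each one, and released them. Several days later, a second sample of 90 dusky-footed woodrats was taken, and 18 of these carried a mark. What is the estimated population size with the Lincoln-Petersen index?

N = 420

N = (84 × 90) / 18 = 7560 / 18 = 420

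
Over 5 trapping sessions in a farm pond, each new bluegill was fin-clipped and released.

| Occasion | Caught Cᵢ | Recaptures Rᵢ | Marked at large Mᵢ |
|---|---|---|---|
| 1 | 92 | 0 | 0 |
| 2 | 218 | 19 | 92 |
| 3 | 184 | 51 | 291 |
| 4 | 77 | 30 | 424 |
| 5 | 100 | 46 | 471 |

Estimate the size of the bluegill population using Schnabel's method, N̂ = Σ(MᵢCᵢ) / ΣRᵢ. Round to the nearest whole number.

Σ MᵢCᵢ = 0·92 + 92·218 + 291·184 + 424·77 + 471·100 = 0 + 20056 + 53544 + 32648 + 47100 = 153348
Σ Rᵢ = 0 + 19 + 51 + 30 + 46 = 146
N̂ = 153348 / 146 ≈ 1050.3 → 1050

N ≈ 1050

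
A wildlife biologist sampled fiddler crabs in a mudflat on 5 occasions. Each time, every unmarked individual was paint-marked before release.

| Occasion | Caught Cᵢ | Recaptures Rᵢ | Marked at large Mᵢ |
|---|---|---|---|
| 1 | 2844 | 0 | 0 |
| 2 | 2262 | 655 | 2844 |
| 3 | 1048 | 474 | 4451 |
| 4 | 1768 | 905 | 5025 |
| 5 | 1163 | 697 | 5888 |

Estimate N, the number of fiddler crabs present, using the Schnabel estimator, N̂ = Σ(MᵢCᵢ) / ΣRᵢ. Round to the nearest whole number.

Σ MᵢCᵢ = 0·2844 + 2844·2262 + 4451·1048 + 5025·1768 + 5888·1163 = 0 + 6433128 + 4664648 + 8884200 + 6847744 = 26829720
Σ Rᵢ = 0 + 655 + 474 + 905 + 697 = 2731
N̂ = 26829720 / 2731 ≈ 9824.1 → 9824

N ≈ 9824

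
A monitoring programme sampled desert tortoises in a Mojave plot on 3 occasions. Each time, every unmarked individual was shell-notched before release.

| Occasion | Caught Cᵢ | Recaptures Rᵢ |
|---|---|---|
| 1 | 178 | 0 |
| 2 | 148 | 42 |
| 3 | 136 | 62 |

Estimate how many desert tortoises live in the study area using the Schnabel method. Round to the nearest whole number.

Marked at large before each occasion: Mᵢ = Σⱼ<ᵢ (Cⱼ − Rⱼ) → M1=0, M2=178, M3=284
Σ MᵢCᵢ = 0·178 + 178·148 + 284·136 = 0 + 26344 + 38624 = 64968
Σ Rᵢ = 0 + 42 + 62 = 104
N̂ = 64968 / 104 ≈ 624.7 → 625

N ≈ 625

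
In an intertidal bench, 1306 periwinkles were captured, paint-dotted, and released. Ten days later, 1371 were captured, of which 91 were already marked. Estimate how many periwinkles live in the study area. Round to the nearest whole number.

N = (1306 × 1371) / 91 = 1790526 / 91 ≈ 19676.1 → 19676

N ≈ 19,676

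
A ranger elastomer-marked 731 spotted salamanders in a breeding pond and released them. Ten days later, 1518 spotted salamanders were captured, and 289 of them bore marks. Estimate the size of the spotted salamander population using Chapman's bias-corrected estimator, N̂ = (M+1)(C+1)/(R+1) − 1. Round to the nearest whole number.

N ≈ 3833

N̂ = (731+1)(1518+1)/(289+1) − 1 = 732·1519/290 − 1
= 1111908/290 − 1 ≈ 3834.2 − 1 ≈ 3833.2 → 3833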